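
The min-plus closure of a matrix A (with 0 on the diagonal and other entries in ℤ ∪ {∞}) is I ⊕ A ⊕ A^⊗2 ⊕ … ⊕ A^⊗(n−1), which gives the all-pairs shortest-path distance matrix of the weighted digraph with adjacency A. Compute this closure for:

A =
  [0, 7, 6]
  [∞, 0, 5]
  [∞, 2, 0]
Closure =
  [0, 7, 6]
  [∞, 0, 5]
  [∞, 2, 0]

This is the Floyd-Warshall all-pairs shortest-path computation. For each intermediate vertex k = 0, 1, …, 2, update dist[i][j] ← min(dist[i][j], dist[i][k] + dist[k][j]). The final matrix gives, for each (i, j), the minimum total weight of any directed path from i to j (possibly empty when i = j).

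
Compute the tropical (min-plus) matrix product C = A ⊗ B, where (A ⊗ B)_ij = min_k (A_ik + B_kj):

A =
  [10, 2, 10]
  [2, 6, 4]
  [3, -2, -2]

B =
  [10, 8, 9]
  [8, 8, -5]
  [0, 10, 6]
A ⊗ B =
  [10, 10, -3]
  [4, 10, 1]
  [-2, 6, -7]

Apply the min-plus product entry-by-entry:
  C[0][0] = min over k of (A[0][0] + B[0][0] = 10 + 10 = 20, A[0][1] + B[1][0] = 2 + 8 = 10, A[0][2] + B[2][0] = 10 + 0 = 10) = 10 (attained at k = 1)
  C[0][1] = min over k of (A[0][0] + B[0][1] = 10 + 8 = 18, A[0][1] + B[1][1] = 2 + 8 = 10, A[0][2] + B[2][1] = 10 + 10 = 20) = 10 (attained at k = 1)
  C[0][2] = min over k of (A[0][0] + B[0][2] = 10 + 9 = 19, A[0][1] + B[1][2] = 2 + -5 = -3, A[0][2] + B[2][2] = 10 + 6 = 16) = -3 (attained at k = 1)
  C[1][0] = min over k of (A[1][0] + B[0][0] = 2 + 10 = 12, A[1][1] + B[1][0] = 6 + 8 = 14, A[1][2] + B[2][0] = 4 + 0 = 4) = 4 (attained at k = 2)
  C[1][1] = min over k of (A[1][0] + B[0][1] = 2 + 8 = 10, A[1][1] + B[1][1] = 6 + 8 = 14, A[1][2] + B[2][1] = 4 + 10 = 14) = 10 (attained at k = 0)
  C[1][2] = min over k of (A[1][0] + B[0][2] = 2 + 9 = 11, A[1][1] + B[1][2] = 6 + -5 = 1, A[1][2] + B[2][2] = 4 + 6 = 10) = 1 (attained at k = 1)
  C[2][0] = min over k of (A[2][0] + B[0][0] = 3 + 10 = 13, A[2][1] + B[1][0] = -2 + 8 = 6, A[2][2] + B[2][0] = -2 + 0 = -2) = -2 (attained at k = 2)
  C[2][1] = min over k of (A[2][0] + B[0][1] = 3 + 8 = 11, A[2][1] + B[1][1] = -2 + 8 = 6, A[2][2] + B[2][1] = -2 + 10 = 8) = 6 (attained at k = 1)
  C[2][2] = min over k of (A[2][0] + B[0][2] = 3 + 9 = 12, A[2][1] + B[1][2] = -2 + -5 = -7, A[2][2] + B[2][2] = -2 + 6 = 4) = -7 (attained at k = 1)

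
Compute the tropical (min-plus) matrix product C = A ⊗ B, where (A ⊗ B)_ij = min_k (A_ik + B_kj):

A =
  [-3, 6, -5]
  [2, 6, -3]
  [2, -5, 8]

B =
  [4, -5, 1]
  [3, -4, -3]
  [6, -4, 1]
A ⊗ B =
  [1, -9, -4]
  [3, -7, -2]
  [-2, -9, -8]

Apply the min-plus product entry-by-entry:
  C[0][0] = min over k of (A[0][0] + B[0][0] = -3 + 4 = 1, A[0][1] + B[1][0] = 6 + 3 = 9, A[0][2] + B[2][0] = -5 + 6 = 1) = 1 (attained at k = 0)
  C[0][1] = min over k of (A[0][0] + B[0][1] = -3 + -5 = -8, A[0][1] + B[1][1] = 6 + -4 = 2, A[0][2] + B[2][1] = -5 + -4 = -9) = -9 (attained at k = 2)
  C[0][2] = min over k of (A[0][0] + B[0][2] = -3 + 1 = -2, A[0][1] + B[1][2] = 6 + -3 = 3, A[0][2] + B[2][2] = -5 + 1 = -4) = -4 (attained at k = 2)
  C[1][0] = min over k of (A[1][0] + B[0][0] = 2 + 4 = 6, A[1][1] + B[1][0] = 6 + 3 = 9, A[1][2] + B[2][0] = -3 + 6 = 3) = 3 (attained at k = 2)
  C[1][1] = min over k of (A[1][0] + B[0][1] = 2 + -5 = -3, A[1][1] + B[1][1] = 6 + -4 = 2, A[1][2] + B[2][1] = -3 + -4 = -7) = -7 (attained at k = 2)
  C[1][2] = min over k of (A[1][0] + B[0][2] = 2 + 1 = 3, A[1][1] + B[1][2] = 6 + -3 = 3, A[1][2] + B[2][2] = -3 + 1 = -2) = -2 (attained at k = 2)
  C[2][0] = min over k of (A[2][0] + B[0][0] = 2 + 4 = 6, A[2][1] + B[1][0] = -5 + 3 = -2, A[2][2] + B[2][0] = 8 + 6 = 14) = -2 (attained at k = 1)
  C[2][1] = min over k of (A[2][0] + B[0][1] = 2 + -5 = -3, A[2][1] + B[1][1] = -5 + -4 = -9, A[2][2] + B[2][1] = 8 + -4 = 4) = -9 (attained at k = 1)
  C[2][2] = min over k of (A[2][0] + B[0][2] = 2 + 1 = 3, A[2][1] + B[1][2] = -5 + -3 = -8, A[2][2] + B[2][2] = 8 + 1 = 9) = -8 (attained at k = 1)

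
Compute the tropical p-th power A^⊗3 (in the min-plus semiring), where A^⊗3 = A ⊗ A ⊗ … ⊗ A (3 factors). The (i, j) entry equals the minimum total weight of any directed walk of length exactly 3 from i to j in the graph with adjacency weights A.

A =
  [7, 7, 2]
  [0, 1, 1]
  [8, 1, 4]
A^⊗3 =
  [3, 4, 4]
  [2, 3, 3]
  [2, 3, 3]

Each entry (A^⊗3)_ij equals the minimum over all length-3 walks i = v_0 → v_1 → … → v_3 = j of Σ_t A[v_t][v_{t+1}]. For example, for (i, j) = (0, 2) we minimise over 9 possible intermediate vertex sequences; the minimum is 4, attained along the walk 0 → 2 → 1 → 2.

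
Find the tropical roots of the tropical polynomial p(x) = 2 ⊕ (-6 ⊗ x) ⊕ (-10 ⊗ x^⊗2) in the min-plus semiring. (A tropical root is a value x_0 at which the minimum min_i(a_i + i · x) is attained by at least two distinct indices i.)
Roots: {4, 8}

Each tropical root is a break point of the lower envelope of the lines y = a_i + i · x (there are 3 lines, with slopes 0, 1, ..., 2). Only the lines that attain the minimum somewhere contribute to roots; other lines are dominated. Here the surviving (envelope) indices are i = 2, i = 1, i = 0.
Intersections between consecutive envelope lines give the roots: for adjacent envelope indices i < j the intersection is x = (a_i − a_j) / (j − i). Reading off the sorted break points: {4, 8}.
Verification: at each break x_0, at least two indices attain the minimum of min_i(a_i + i · x_0).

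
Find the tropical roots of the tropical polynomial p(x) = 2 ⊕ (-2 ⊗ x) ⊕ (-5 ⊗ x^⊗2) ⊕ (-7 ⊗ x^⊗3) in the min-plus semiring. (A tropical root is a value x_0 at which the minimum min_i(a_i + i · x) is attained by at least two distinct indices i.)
Roots: {2, 3, 4}

Each tropical root is a break point of the lower envelope of the lines y = a_i + i · x (there are 4 lines, with slopes 0, 1, ..., 3). Only the lines that attain the minimum somewhere contribute to roots; other lines are dominated. Here the surviving (envelope) indices are i = 3, i = 2, i = 1, i = 0.
Intersections between consecutive envelope lines give the roots: for adjacent envelope indices i < j the intersection is x = (a_i − a_j) / (j − i). Reading off the sorted break points: {2, 3, 4}.
Verification: at each break x_0, at least two indices attain the minimum of min_i(a_i + i · x_0).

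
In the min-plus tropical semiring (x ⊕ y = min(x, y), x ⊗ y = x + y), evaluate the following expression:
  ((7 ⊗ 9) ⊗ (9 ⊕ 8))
((7 ⊗ 9) ⊗ (9 ⊕ 8)) = 24

Expand innermost to outermost. Recall ⊕ takes the minimum of its arguments and ⊗ takes their sum. Working out the expression ((7 ⊗ 9) ⊗ (9 ⊕ 8)) gives 24.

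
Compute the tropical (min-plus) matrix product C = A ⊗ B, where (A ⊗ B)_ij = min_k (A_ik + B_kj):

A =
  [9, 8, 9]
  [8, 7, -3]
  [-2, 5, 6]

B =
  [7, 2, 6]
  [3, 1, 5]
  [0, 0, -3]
A ⊗ B =
  [9, 9, 6]
  [-3, -3, -6]
  [5, 0, 3]

Apply the min-plus product entry-by-entry:
  C[0][0] = min over k of (A[0][0] + B[0][0] = 9 + 7 = 16, A[0][1] + B[1][0] = 8 + 3 = 11, A[0][2] + B[2][0] = 9 + 0 = 9) = 9 (attained at k = 2)
  C[0][1] = min over k of (A[0][0] + B[0][1] = 9 + 2 = 11, A[0][1] + B[1][1] = 8 + 1 = 9, A[0][2] + B[2][1] = 9 + 0 = 9) = 9 (attained at k = 1)
  C[0][2] = min over k of (A[0][0] + B[0][2] = 9 + 6 = 15, A[0][1] + B[1][2] = 8 + 5 = 13, A[0][2] + B[2][2] = 9 + -3 = 6) = 6 (attained at k = 2)
  C[1][0] = min over k of (A[1][0] + B[0][0] = 8 + 7 = 15, A[1][1] + B[1][0] = 7 + 3 = 10, A[1][2] + B[2][0] = -3 + 0 = -3) = -3 (attained at k = 2)
  C[1][1] = min over k of (A[1][0] + B[0][1] = 8 + 2 = 10, A[1][1] + B[1][1] = 7 + 1 = 8, A[1][2] + B[2][1] = -3 + 0 = -3) = -3 (attained at k = 2)
  C[1][2] = min over k of (A[1][0] + B[0][2] = 8 + 6 = 14, A[1][1] + B[1][2] = 7 + 5 = 12, A[1][2] + B[2][2] = -3 + -3 = -6) = -6 (attained at k = 2)
  C[2][0] = min over k of (A[2][0] + B[0][0] = -2 + 7 = 5, A[2][1] + B[1][0] = 5 + 3 = 8, A[2][2] + B[2][0] = 6 + 0 = 6) = 5 (attained at k = 0)
  C[2][1] = min over k of (A[2][0] + B[0][1] = -2 + 2 = 0, A[2][1] + B[1][1] = 5 + 1 = 6, A[2][2] + B[2][1] = 6 + 0 = 6) = 0 (attained at k = 0)
  C[2][2] = min over k of (A[2][0] + B[0][2] = -2 + 6 = 4, A[2][1] + B[1][2] = 5 + 5 = 10, A[2][2] + B[2][2] = 6 + -3 = 3) = 3 (attained at k = 2)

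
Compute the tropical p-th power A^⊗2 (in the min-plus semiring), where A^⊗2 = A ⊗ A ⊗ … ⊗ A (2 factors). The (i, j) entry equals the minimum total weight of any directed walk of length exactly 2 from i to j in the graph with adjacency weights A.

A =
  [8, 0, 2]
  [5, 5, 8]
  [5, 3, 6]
A^⊗2 =
  [5, 5, 8]
  [10, 5, 7]
  [8, 5, 7]

Each entry (A^⊗2)_ij equals the minimum over all length-2 walks i = v_0 → v_1 → … → v_2 = j of Σ_t A[v_t][v_{t+1}]. For example, for (i, j) = (0, 2) we minimise over 3 possible intermediate vertex sequences; the minimum is 8, attained along the walk 0 → 1 → 2.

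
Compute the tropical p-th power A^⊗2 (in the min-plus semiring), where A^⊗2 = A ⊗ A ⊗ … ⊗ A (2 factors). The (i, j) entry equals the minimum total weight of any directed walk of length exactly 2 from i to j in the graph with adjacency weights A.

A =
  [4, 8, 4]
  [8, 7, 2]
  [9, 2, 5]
A^⊗2 =
  [8, 6, 8]
  [11, 4, 7]
  [10, 7, 4]

Each entry (A^⊗2)_ij equals the minimum over all length-2 walks i = v_0 → v_1 → … → v_2 = j of Σ_t A[v_t][v_{t+1}]. For example, for (i, j) = (0, 2) we minimise over 3 possible intermediate vertex sequences; the minimum is 8, attained along the walk 0 → 0 → 2.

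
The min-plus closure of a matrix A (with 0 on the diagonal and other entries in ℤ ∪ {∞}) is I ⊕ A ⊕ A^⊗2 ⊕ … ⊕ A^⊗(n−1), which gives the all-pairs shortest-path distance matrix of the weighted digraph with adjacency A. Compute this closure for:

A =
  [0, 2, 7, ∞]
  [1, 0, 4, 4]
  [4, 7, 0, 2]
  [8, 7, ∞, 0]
Closure =
  [0, 2, 6, 6]
  [1, 0, 4, 4]
  [4, 6, 0, 2]
  [8, 7, 11, 0]

This is the Floyd-Warshall all-pairs shortest-path computation. For each intermediate vertex k = 0, 1, …, 3, update dist[i][j] ← min(dist[i][j], dist[i][k] + dist[k][j]). The final matrix gives, for each (i, j), the minimum total weight of any directed path from i to j (possibly empty when i = j).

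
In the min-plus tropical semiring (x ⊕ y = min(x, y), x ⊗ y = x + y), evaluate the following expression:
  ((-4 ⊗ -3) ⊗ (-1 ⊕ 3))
((-4 ⊗ -3) ⊗ (-1 ⊕ 3)) = -8

Expand innermost to outermost. Recall ⊕ takes the minimum of its arguments and ⊗ takes their sum. Working out the expression ((-4 ⊗ -3) ⊗ (-1 ⊕ 3)) gives -8.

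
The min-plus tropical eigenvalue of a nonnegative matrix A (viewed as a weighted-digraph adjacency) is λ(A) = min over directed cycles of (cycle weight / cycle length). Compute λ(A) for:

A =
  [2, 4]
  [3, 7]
λ(A) = 2

Enumerate directed cycles and compute their means (weight / length). Sample:
  cycle 0 → 0: weight = 2, length = 1, mean = 2/1 ≈ 2.000
  cycle 1 → 1: weight = 7, length = 1, mean = 7/1 ≈ 7.000
  cycle 0 → 1 → 0: weight = 7, length = 2, mean = 7/2 ≈ 3.500
  cycle 1 → 0 → 1: weight = 7, length = 2, mean = 7/2 ≈ 3.500
Minimum mean = 2.000, attained e.g. along the cycle 0 → 0 with weight 2 and length 1. So λ(A) = 2/1 = 2.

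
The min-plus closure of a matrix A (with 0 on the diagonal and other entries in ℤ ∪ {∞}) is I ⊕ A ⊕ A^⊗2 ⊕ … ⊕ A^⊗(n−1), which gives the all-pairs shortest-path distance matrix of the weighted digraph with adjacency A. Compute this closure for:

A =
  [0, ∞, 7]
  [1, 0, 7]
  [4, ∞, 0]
Closure =
  [0, ∞, 7]
  [1, 0, 7]
  [4, ∞, 0]

This is the Floyd-Warshall all-pairs shortest-path computation. For each intermediate vertex k = 0, 1, …, 2, update dist[i][j] ← min(dist[i][j], dist[i][k] + dist[k][j]). The final matrix gives, for each (i, j), the minimum total weight of any directed path from i to j (possibly empty when i = j).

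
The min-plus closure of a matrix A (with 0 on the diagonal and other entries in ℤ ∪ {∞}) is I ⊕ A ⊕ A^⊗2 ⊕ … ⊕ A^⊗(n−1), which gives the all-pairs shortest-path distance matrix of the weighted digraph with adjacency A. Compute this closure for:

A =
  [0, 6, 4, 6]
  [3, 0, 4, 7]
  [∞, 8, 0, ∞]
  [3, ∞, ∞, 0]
Closure =
  [0, 6, 4, 6]
  [3, 0, 4, 7]
  [11, 8, 0, 15]
  [3, 9, 7, 0]

This is the Floyd-Warshall all-pairs shortest-path computation. For each intermediate vertex k = 0, 1, …, 3, update dist[i][j] ← min(dist[i][j], dist[i][k] + dist[k][j]). The final matrix gives, for each (i, j), the minimum total weight of any directed path from i to j (possibly empty when i = j).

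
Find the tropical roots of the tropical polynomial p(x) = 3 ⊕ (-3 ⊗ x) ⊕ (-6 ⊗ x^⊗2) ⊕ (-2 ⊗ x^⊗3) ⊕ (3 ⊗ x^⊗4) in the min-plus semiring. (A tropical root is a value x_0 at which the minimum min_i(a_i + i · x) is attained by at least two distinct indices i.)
Roots: {-5, -4, 3, 6}

Each tropical root is a break point of the lower envelope of the lines y = a_i + i · x (there are 5 lines, with slopes 0, 1, ..., 4). Only the lines that attain the minimum somewhere contribute to roots; other lines are dominated. Here the surviving (envelope) indices are i = 4, i = 3, i = 2, i = 1, i = 0.
Intersections between consecutive envelope lines give the roots: for adjacent envelope indices i < j the intersection is x = (a_i − a_j) / (j − i). Reading off the sorted break points: {-5, -4, 3, 6}.
Verification: at each break x_0, at least two indices attain the minimum of min_i(a_i + i · x_0).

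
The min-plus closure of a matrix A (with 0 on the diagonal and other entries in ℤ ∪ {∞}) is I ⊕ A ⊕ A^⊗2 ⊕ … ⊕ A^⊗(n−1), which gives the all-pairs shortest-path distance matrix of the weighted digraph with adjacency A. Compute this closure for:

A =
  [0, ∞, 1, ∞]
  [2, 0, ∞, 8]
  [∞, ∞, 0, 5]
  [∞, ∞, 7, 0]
Closure =
  [0, ∞, 1, 6]
  [2, 0, 3, 8]
  [∞, ∞, 0, 5]
  [∞, ∞, 7, 0]

This is the Floyd-Warshall all-pairs shortest-path computation. For each intermediate vertex k = 0, 1, …, 3, update dist[i][j] ← min(dist[i][j], dist[i][k] + dist[k][j]). The final matrix gives, for each (i, j), the minimum total weight of any directed path from i to j (possibly empty when i = j).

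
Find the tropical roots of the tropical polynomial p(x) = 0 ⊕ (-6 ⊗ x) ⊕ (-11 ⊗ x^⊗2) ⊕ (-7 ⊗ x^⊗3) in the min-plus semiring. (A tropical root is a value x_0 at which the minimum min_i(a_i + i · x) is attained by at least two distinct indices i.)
Roots: {-4, 5, 6}

Each tropical root is a break point of the lower envelope of the lines y = a_i + i · x (there are 4 lines, with slopes 0, 1, ..., 3). Only the lines that attain the minimum somewhere contribute to roots; other lines are dominated. Here the surviving (envelope) indices are i = 3, i = 2, i = 1, i = 0.
Intersections between consecutive envelope lines give the roots: for adjacent envelope indices i < j the intersection is x = (a_i − a_j) / (j − i). Reading off the sorted break points: {-4, 5, 6}.
Verification: at each break x_0, at least two indices attain the minimum of min_i(a_i + i · x_0).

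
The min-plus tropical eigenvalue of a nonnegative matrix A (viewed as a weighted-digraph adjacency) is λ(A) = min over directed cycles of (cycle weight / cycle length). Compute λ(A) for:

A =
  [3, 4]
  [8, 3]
λ(A) = 3

Enumerate directed cycles and compute their means (weight / length). Sample:
  cycle 0 → 0: weight = 3, length = 1, mean = 3/1 ≈ 3.000
  cycle 1 → 1: weight = 3, length = 1, mean = 3/1 ≈ 3.000
  cycle 0 → 1 → 0: weight = 12, length = 2, mean = 12/2 ≈ 6.000
  cycle 1 → 0 → 1: weight = 12, length = 2, mean = 12/2 ≈ 6.000
Minimum mean = 3.000, attained e.g. along the cycle 0 → 0 with weight 3 and length 1. So λ(A) = 3/1 = 3.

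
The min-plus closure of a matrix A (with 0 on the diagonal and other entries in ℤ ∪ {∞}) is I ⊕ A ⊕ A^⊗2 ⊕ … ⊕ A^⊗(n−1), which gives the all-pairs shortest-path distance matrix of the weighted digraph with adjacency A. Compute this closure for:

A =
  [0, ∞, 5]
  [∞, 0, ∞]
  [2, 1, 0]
Closure =
  [0, 6, 5]
  [∞, 0, ∞]
  [2, 1, 0]

This is the Floyd-Warshall all-pairs shortest-path computation. For each intermediate vertex k = 0, 1, …, 2, update dist[i][j] ← min(dist[i][j], dist[i][k] + dist[k][j]). The final matrix gives, for each (i, j), the minimum total weight of any directed path from i to j (possibly empty when i = j).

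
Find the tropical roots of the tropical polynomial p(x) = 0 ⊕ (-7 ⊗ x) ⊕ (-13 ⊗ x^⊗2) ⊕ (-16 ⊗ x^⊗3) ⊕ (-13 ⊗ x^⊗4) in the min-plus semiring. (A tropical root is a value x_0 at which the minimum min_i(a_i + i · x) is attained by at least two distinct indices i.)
Roots: {-3, 3, 6, 7}

Each tropical root is a break point of the lower envelope of the lines y = a_i + i · x (there are 5 lines, with slopes 0, 1, ..., 4). Only the lines that attain the minimum somewhere contribute to roots; other lines are dominated. Here the surviving (envelope) indices are i = 4, i = 3, i = 2, i = 1, i = 0.
Intersections between consecutive envelope lines give the roots: for adjacent envelope indices i < j the intersection is x = (a_i − a_j) / (j − i). Reading off the sorted break points: {-3, 3, 6, 7}.
Verification: at each break x_0, at least two indices attain the minimum of min_i(a_i + i · x_0).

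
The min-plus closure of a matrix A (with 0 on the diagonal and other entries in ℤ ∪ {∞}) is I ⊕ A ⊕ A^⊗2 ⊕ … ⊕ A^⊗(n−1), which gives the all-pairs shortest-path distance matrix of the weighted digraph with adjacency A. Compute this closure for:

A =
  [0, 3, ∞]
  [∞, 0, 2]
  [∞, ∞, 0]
Closure =
  [0, 3, 5]
  [∞, 0, 2]
  [∞, ∞, 0]

This is the Floyd-Warshall all-pairs shortest-path computation. For each intermediate vertex k = 0, 1, …, 2, update dist[i][j] ← min(dist[i][j], dist[i][k] + dist[k][j]). The final matrix gives, for each (i, j), the minimum total weight of any directed path from i to j (possibly empty when i = j).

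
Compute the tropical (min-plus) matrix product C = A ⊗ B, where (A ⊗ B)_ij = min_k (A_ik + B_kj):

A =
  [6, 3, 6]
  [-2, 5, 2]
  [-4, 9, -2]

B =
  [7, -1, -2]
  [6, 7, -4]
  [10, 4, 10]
A ⊗ B =
  [9, 5, -1]
  [5, -3, -4]
  [3, -5, -6]

Apply the min-plus product entry-by-entry:
  C[0][0] = min over k of (A[0][0] + B[0][0] = 6 + 7 = 13, A[0][1] + B[1][0] = 3 + 6 = 9, A[0][2] + B[2][0] = 6 + 10 = 16) = 9 (attained at k = 1)
  C[0][1] = min over k of (A[0][0] + B[0][1] = 6 + -1 = 5, A[0][1] + B[1][1] = 3 + 7 = 10, A[0][2] + B[2][1] = 6 + 4 = 10) = 5 (attained at k = 0)
  C[0][2] = min over k of (A[0][0] + B[0][2] = 6 + -2 = 4, A[0][1] + B[1][2] = 3 + -4 = -1, A[0][2] + B[2][2] = 6 + 10 = 16) = -1 (attained at k = 1)
  C[1][0] = min over k of (A[1][0] + B[0][0] = -2 + 7 = 5, A[1][1] + B[1][0] = 5 + 6 = 11, A[1][2] + B[2][0] = 2 + 10 = 12) = 5 (attained at k = 0)
  C[1][1] = min over k of (A[1][0] + B[0][1] = -2 + -1 = -3, A[1][1] + B[1][1] = 5 + 7 = 12, A[1][2] + B[2][1] = 2 + 4 = 6) = -3 (attained at k = 0)
  C[1][2] = min over k of (A[1][0] + B[0][2] = -2 + -2 = -4, A[1][1] + B[1][2] = 5 + -4 = 1, A[1][2] + B[2][2] = 2 + 10 = 12) = -4 (attained at k = 0)
  C[2][0] = min over k of (A[2][0] + B[0][0] = -4 + 7 = 3, A[2][1] + B[1][0] = 9 + 6 = 15, A[2][2] + B[2][0] = -2 + 10 = 8) = 3 (attained at k = 0)
  C[2][1] = min over k of (A[2][0] + B[0][1] = -4 + -1 = -5, A[2][1] + B[1][1] = 9 + 7 = 16, A[2][2] + B[2][1] = -2 + 4 = 2) = -5 (attained at k = 0)
  C[2][2] = min over k of (A[2][0] + B[0][2] = -4 + -2 = -6, A[2][1] + B[1][2] = 9 + -4 = 5, A[2][2] + B[2][2] = -2 + 10 = 8) = -6 (attained at k = 0)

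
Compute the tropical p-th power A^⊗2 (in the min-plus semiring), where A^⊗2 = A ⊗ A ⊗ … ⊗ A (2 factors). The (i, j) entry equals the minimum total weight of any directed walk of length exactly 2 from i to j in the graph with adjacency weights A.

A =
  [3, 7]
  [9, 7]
A^⊗2 =
  [6, 10]
  [12, 14]

Each entry (A^⊗2)_ij equals the minimum over all length-2 walks i = v_0 → v_1 → … → v_2 = j of Σ_t A[v_t][v_{t+1}]. For example, for (i, j) = (0, 1) we minimise over 2 possible intermediate vertex sequences; the minimum is 10, attained along the walk 0 → 0 → 1.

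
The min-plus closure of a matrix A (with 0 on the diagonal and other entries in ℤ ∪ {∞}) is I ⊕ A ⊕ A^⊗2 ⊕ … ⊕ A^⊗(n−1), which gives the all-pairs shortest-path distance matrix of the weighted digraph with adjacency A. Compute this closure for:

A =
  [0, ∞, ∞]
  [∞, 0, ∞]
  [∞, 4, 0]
Closure =
  [0, ∞, ∞]
  [∞, 0, ∞]
  [∞, 4, 0]

This is the Floyd-Warshall all-pairs shortest-path computation. For each intermediate vertex k = 0, 1, …, 2, update dist[i][j] ← min(dist[i][j], dist[i][k] + dist[k][j]). The final matrix gives, for each (i, j), the minimum total weight of any directed path from i to j (possibly empty when i = j).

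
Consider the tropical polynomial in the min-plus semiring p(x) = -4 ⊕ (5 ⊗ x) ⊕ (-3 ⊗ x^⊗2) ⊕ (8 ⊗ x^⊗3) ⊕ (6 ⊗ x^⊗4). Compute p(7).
p(7) = -4

A tropical monomial a ⊗ x^⊗i evaluates to a + i · x. Evaluating each term at x = 7:
  Term 0 contributes -4 + 0 · 7 = -4
  Term 1 contributes 5 + 1 · 7 = 12
  Term 2 contributes -3 + 2 · 7 = 11
  Term 3 contributes 8 + 3 · 7 = 29
  Term 4 contributes 6 + 4 · 7 = 34
p(7) = ⊕ of these = min[-4, 12, 11, 29, 34] = -4.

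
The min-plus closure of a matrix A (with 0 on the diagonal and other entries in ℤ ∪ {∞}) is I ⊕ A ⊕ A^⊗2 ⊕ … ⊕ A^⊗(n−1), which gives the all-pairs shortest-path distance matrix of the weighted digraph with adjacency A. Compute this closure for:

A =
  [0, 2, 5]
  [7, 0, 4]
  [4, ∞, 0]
Closure =
  [0, 2, 5]
  [7, 0, 4]
  [4, 6, 0]

This is the Floyd-Warshall all-pairs shortest-path computation. For each intermediate vertex k = 0, 1, …, 2, update dist[i][j] ← min(dist[i][j], dist[i][k] + dist[k][j]). The final matrix gives, for each (i, j), the minimum total weight of any directed path from i to j (possibly empty when i = j).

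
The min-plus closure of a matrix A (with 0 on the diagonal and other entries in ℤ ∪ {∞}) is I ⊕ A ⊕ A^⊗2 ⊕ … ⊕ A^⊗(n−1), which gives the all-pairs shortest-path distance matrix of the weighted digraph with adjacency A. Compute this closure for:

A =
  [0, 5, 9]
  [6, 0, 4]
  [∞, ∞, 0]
Closure =
  [0, 5, 9]
  [6, 0, 4]
  [∞, ∞, 0]

This is the Floyd-Warshall all-pairs shortest-path computation. For each intermediate vertex k = 0, 1, …, 2, update dist[i][j] ← min(dist[i][j], dist[i][k] + dist[k][j]). The final matrix gives, for each (i, j), the minimum total weight of any directed path from i to j (possibly empty when i = j).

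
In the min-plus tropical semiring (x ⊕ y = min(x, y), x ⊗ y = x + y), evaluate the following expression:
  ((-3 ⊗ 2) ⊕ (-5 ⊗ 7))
((-3 ⊗ 2) ⊕ (-5 ⊗ 7)) = -1

Expand innermost to outermost. Recall ⊕ takes the minimum of its arguments and ⊗ takes their sum. Working out the expression ((-3 ⊗ 2) ⊕ (-5 ⊗ 7)) gives -1.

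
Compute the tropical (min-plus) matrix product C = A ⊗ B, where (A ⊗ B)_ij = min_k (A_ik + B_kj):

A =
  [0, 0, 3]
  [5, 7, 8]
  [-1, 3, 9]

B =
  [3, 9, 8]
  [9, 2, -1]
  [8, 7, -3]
A ⊗ B =
  [3, 2, -1]
  [8, 9, 5]
  [2, 5, 2]

Apply the min-plus product entry-by-entry:
  C[0][0] = min over k of (A[0][0] + B[0][0] = 0 + 3 = 3, A[0][1] + B[1][0] = 0 + 9 = 9, A[0][2] + B[2][0] = 3 + 8 = 11) = 3 (attained at k = 0)
  C[0][1] = min over k of (A[0][0] + B[0][1] = 0 + 9 = 9, A[0][1] + B[1][1] = 0 + 2 = 2, A[0][2] + B[2][1] = 3 + 7 = 10) = 2 (attained at k = 1)
  C[0][2] = min over k of (A[0][0] + B[0][2] = 0 + 8 = 8, A[0][1] + B[1][2] = 0 + -1 = -1, A[0][2] + B[2][2] = 3 + -3 = 0) = -1 (attained at k = 1)
  C[1][0] = min over k of (A[1][0] + B[0][0] = 5 + 3 = 8, A[1][1] + B[1][0] = 7 + 9 = 16, A[1][2] + B[2][0] = 8 + 8 = 16) = 8 (attained at k = 0)
  C[1][1] = min over k of (A[1][0] + B[0][1] = 5 + 9 = 14, A[1][1] + B[1][1] = 7 + 2 = 9, A[1][2] + B[2][1] = 8 + 7 = 15) = 9 (attained at k = 1)
  C[1][2] = min over k of (A[1][0] + B[0][2] = 5 + 8 = 13, A[1][1] + B[1][2] = 7 + -1 = 6, A[1][2] + B[2][2] = 8 + -3 = 5) = 5 (attained at k = 2)
  C[2][0] = min over k of (A[2][0] + B[0][0] = -1 + 3 = 2, A[2][1] + B[1][0] = 3 + 9 = 12, A[2][2] + B[2][0] = 9 + 8 = 17) = 2 (attained at k = 0)
  C[2][1] = min over k of (A[2][0] + B[0][1] = -1 + 9 = 8, A[2][1] + B[1][1] = 3 + 2 = 5, A[2][2] + B[2][1] = 9 + 7 = 16) = 5 (attained at k = 1)
  C[2][2] = min over k of (A[2][0] + B[0][2] = -1 + 8 = 7, A[2][1] + B[1][2] = 3 + -1 = 2, A[2][2] + B[2][2] = 9 + -3 = 6) = 2 (attained at k = 1)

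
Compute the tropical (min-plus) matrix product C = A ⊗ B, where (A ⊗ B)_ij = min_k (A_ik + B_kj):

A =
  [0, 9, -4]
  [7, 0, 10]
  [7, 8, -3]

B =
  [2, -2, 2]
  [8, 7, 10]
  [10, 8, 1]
A ⊗ B =
  [2, -2, -3]
  [8, 5, 9]
  [7, 5, -2]

Apply the min-plus product entry-by-entry:
  C[0][0] = min over k of (A[0][0] + B[0][0] = 0 + 2 = 2, A[0][1] + B[1][0] = 9 + 8 = 17, A[0][2] + B[2][0] = -4 + 10 = 6) = 2 (attained at k = 0)
  C[0][1] = min over k of (A[0][0] + B[0][1] = 0 + -2 = -2, A[0][1] + B[1][1] = 9 + 7 = 16, A[0][2] + B[2][1] = -4 + 8 = 4) = -2 (attained at k = 0)
  C[0][2] = min over k of (A[0][0] + B[0][2] = 0 + 2 = 2, A[0][1] + B[1][2] = 9 + 10 = 19, A[0][2] + B[2][2] = -4 + 1 = -3) = -3 (attained at k = 2)
  C[1][0] = min over k of (A[1][0] + B[0][0] = 7 + 2 = 9, A[1][1] + B[1][0] = 0 + 8 = 8, A[1][2] + B[2][0] = 10 + 10 = 20) = 8 (attained at k = 1)
  C[1][1] = min over k of (A[1][0] + B[0][1] = 7 + -2 = 5, A[1][1] + B[1][1] = 0 + 7 = 7, A[1][2] + B[2][1] = 10 + 8 = 18) = 5 (attained at k = 0)
  C[1][2] = min over k of (A[1][0] + B[0][2] = 7 + 2 = 9, A[1][1] + B[1][2] = 0 + 10 = 10, A[1][2] + B[2][2] = 10 + 1 = 11) = 9 (attained at k = 0)
  C[2][0] = min over k of (A[2][0] + B[0][0] = 7 + 2 = 9, A[2][1] + B[1][0] = 8 + 8 = 16, A[2][2] + B[2][0] = -3 + 10 = 7) = 7 (attained at k = 2)
  C[2][1] = min over k of (A[2][0] + B[0][1] = 7 + -2 = 5, A[2][1] + B[1][1] = 8 + 7 = 15, A[2][2] + B[2][1] = -3 + 8 = 5) = 5 (attained at k = 0)
  C[2][2] = min over k of (A[2][0] + B[0][2] = 7 + 2 = 9, A[2][1] + B[1][2] = 8 + 10 = 18, A[2][2] + B[2][2] = -3 + 1 = -2) = -2 (attained at k = 2)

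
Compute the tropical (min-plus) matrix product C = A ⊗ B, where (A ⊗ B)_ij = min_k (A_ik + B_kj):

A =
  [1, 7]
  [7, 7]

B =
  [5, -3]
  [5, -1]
A ⊗ B =
  [6, -2]
  [12, 4]

Apply the min-plus product entry-by-entry:
  C[0][0] = min over k of (A[0][0] + B[0][0] = 1 + 5 = 6, A[0][1] + B[1][0] = 7 + 5 = 12) = 6 (attained at k = 0)
  C[0][1] = min over k of (A[0][0] + B[0][1] = 1 + -3 = -2, A[0][1] + B[1][1] = 7 + -1 = 6) = -2 (attained at k = 0)
  C[1][0] = min over k of (A[1][0] + B[0][0] = 7 + 5 = 12, A[1][1] + B[1][0] = 7 + 5 = 12) = 12 (attained at k = 0)
  C[1][1] = min over k of (A[1][0] + B[0][1] = 7 + -3 = 4, A[1][1] + B[1][1] = 7 + -1 = 6) = 4 (attained at k = 0)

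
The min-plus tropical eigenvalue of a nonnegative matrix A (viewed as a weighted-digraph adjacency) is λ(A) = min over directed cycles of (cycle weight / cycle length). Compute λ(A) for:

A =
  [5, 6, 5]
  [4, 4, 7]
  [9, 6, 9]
λ(A) = 4

Enumerate directed cycles and compute their means (weight / length). Sample:
  cycle 0 → 0: weight = 5, length = 1, mean = 5/1 ≈ 5.000
  cycle 1 → 1: weight = 4, length = 1, mean = 4/1 ≈ 4.000
  cycle 2 → 2: weight = 9, length = 1, mean = 9/1 ≈ 9.000
  cycle 0 → 1 → 0: weight = 10, length = 2, mean = 10/2 ≈ 5.000
  cycle 0 → 2 → 0: weight = 14, length = 2, mean = 14/2 ≈ 7.000
  cycle 1 → 0 → 1: weight = 10, length = 2, mean = 10/2 ≈ 5.000
Minimum mean = 4.000, attained e.g. along the cycle 1 → 1 with weight 4 and length 1. So λ(A) = 4/1 = 4.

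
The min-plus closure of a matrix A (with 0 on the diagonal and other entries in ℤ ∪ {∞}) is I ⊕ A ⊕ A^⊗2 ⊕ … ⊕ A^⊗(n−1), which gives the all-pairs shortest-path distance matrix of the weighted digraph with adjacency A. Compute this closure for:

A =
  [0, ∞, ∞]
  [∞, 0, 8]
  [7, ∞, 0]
Closure =
  [0, ∞, ∞]
  [15, 0, 8]
  [7, ∞, 0]

This is the Floyd-Warshall all-pairs shortest-path computation. For each intermediate vertex k = 0, 1, …, 2, update dist[i][j] ← min(dist[i][j], dist[i][k] + dist[k][j]). The final matrix gives, for each (i, j), the minimum total weight of any directed path from i to j (possibly empty when i = j).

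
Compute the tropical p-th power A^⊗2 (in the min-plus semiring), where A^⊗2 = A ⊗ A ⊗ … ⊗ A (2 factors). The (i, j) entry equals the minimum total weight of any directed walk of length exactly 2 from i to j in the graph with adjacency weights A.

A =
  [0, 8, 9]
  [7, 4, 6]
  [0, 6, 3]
A^⊗2 =
  [0, 8, 9]
  [6, 8, 9]
  [0, 8, 6]

Each entry (A^⊗2)_ij equals the minimum over all length-2 walks i = v_0 → v_1 → … → v_2 = j of Σ_t A[v_t][v_{t+1}]. For example, for (i, j) = (0, 2) we minimise over 3 possible intermediate vertex sequences; the minimum is 9, attained along the walk 0 → 0 → 2.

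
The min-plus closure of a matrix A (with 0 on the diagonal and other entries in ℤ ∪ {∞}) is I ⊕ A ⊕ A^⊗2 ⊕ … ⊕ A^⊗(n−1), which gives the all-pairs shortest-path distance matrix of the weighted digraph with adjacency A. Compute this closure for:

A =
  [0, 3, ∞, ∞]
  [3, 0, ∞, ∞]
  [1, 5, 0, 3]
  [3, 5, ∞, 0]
Closure =
  [0, 3, ∞, ∞]
  [3, 0, ∞, ∞]
  [1, 4, 0, 3]
  [3, 5, ∞, 0]

This is the Floyd-Warshall all-pairs shortest-path computation. For each intermediate vertex k = 0, 1, …, 3, update dist[i][j] ← min(dist[i][j], dist[i][k] + dist[k][j]). The final matrix gives, for each (i, j), the minimum total weight of any directed path from i to j (possibly empty when i = j).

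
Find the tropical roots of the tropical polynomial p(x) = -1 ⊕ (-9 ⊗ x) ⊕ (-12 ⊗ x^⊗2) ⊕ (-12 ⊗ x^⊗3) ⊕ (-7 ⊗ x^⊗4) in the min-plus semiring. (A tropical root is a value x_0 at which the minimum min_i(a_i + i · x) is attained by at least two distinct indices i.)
Roots: {-5, 0, 3, 8}

Each tropical root is a break point of the lower envelope of the lines y = a_i + i · x (there are 5 lines, with slopes 0, 1, ..., 4). Only the lines that attain the minimum somewhere contribute to roots; other lines are dominated. Here the surviving (envelope) indices are i = 4, i = 3, i = 2, i = 1, i = 0.
Intersections between consecutive envelope lines give the roots: for adjacent envelope indices i < j the intersection is x = (a_i − a_j) / (j − i). Reading off the sorted break points: {-5, 0, 3, 8}.
Verification: at each break x_0, at least two indices attain the minimum of min_i(a_i + i · x_0).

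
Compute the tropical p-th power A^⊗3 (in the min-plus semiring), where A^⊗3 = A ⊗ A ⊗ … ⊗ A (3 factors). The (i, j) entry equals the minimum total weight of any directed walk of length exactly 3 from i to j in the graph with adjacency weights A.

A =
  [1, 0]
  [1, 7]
A^⊗3 =
  [2, 1]
  [2, 2]

Each entry (A^⊗3)_ij equals the minimum over all length-3 walks i = v_0 → v_1 → … → v_3 = j of Σ_t A[v_t][v_{t+1}]. For example, for (i, j) = (0, 1) we minimise over 4 possible intermediate vertex sequences; the minimum is 1, attained along the walk 0 → 1 → 0 → 1.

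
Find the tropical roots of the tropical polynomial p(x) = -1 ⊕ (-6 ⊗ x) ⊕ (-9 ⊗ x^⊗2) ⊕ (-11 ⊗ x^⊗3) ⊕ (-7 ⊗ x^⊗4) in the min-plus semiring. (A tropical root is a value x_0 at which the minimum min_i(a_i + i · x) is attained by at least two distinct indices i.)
Roots: {-4, 2, 3, 5}

Each tropical root is a break point of the lower envelope of the lines y = a_i + i · x (there are 5 lines, with slopes 0, 1, ..., 4). Only the lines that attain the minimum somewhere contribute to roots; other lines are dominated. Here the surviving (envelope) indices are i = 4, i = 3, i = 2, i = 1, i = 0.
Intersections between consecutive envelope lines give the roots: for adjacent envelope indices i < j the intersection is x = (a_i − a_j) / (j − i). Reading off the sorted break points: {-4, 2, 3, 5}.
Verification: at each break x_0, at least two indices attain the minimum of min_i(a_i + i · x_0).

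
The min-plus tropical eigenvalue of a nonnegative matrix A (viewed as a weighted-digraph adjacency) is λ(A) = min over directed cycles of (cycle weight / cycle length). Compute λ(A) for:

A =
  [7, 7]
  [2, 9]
λ(A) = 9/2

Enumerate directed cycles and compute their means (weight / length). Sample:
  cycle 0 → 0: weight = 7, length = 1, mean = 7/1 ≈ 7.000
  cycle 1 → 1: weight = 9, length = 1, mean = 9/1 ≈ 9.000
  cycle 0 → 1 → 0: weight = 9, length = 2, mean = 9/2 ≈ 4.500
  cycle 1 → 0 → 1: weight = 9, length = 2, mean = 9/2 ≈ 4.500
Minimum mean = 4.500, attained e.g. along the cycle 0 → 1 → 0 with weight 9 and length 2. So λ(A) = 9/2 = 9/2.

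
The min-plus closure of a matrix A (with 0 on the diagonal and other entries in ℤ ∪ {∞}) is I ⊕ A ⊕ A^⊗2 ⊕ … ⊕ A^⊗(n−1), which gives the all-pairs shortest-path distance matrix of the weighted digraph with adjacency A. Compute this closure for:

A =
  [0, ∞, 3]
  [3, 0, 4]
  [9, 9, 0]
Closure =
  [0, 12, 3]
  [3, 0, 4]
  [9, 9, 0]

This is the Floyd-Warshall all-pairs shortest-path computation. For each intermediate vertex k = 0, 1, …, 2, update dist[i][j] ← min(dist[i][j], dist[i][k] + dist[k][j]). The final matrix gives, for each (i, j), the minimum total weight of any directed path from i to j (possibly empty when i = j).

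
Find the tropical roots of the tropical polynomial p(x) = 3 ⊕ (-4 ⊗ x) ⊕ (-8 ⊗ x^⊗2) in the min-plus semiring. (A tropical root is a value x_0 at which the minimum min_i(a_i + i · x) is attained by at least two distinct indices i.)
Roots: {4, 7}

Each tropical root is a break point of the lower envelope of the lines y = a_i + i · x (there are 3 lines, with slopes 0, 1, ..., 2). Only the lines that attain the minimum somewhere contribute to roots; other lines are dominated. Here the surviving (envelope) indices are i = 2, i = 1, i = 0.
Intersections between consecutive envelope lines give the roots: for adjacent envelope indices i < j the intersection is x = (a_i − a_j) / (j − i). Reading off the sorted break points: {4, 7}.
Verification: at each break x_0, at least two indices attain the minimum of min_i(a_i + i · x_0).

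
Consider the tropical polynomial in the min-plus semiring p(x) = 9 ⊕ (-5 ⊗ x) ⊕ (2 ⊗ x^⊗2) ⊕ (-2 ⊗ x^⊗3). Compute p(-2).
p(-2) = -8

A tropical monomial a ⊗ x^⊗i evaluates to a + i · x. Evaluating each term at x = -2:
  Term 0 contributes 9 + 0 · -2 = 9
  Term 1 contributes -5 + 1 · -2 = -7
  Term 2 contributes 2 + 2 · -2 = -2
  Term 3 contributes -2 + 3 · -2 = -8
p(-2) = ⊕ of these = min[9, -7, -2, -8] = -8.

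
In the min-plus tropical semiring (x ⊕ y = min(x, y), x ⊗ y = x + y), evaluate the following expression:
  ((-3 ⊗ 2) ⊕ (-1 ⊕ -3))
((-3 ⊗ 2) ⊕ (-1 ⊕ -3)) = -3

Expand innermost to outermost. Recall ⊕ takes the minimum of its arguments and ⊗ takes their sum. Working out the expression ((-3 ⊗ 2) ⊕ (-1 ⊕ -3)) gives -3.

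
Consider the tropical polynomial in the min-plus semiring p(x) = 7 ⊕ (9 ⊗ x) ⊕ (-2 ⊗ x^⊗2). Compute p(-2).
p(-2) = -6

A tropical monomial a ⊗ x^⊗i evaluates to a + i · x. Evaluating each term at x = -2:
  Term 0 contributes 7 + 0 · -2 = 7
  Term 1 contributes 9 + 1 · -2 = 7
  Term 2 contributes -2 + 2 · -2 = -6
p(-2) = ⊕ of these = min[7, 7, -6] = -6.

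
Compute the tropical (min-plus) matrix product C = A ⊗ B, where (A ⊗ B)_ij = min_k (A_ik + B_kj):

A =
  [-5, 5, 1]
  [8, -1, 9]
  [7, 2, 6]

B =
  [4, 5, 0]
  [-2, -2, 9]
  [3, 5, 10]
A ⊗ B =
  [-1, 0, -5]
  [-3, -3, 8]
  [0, 0, 7]

Apply the min-plus product entry-by-entry:
  C[0][0] = min over k of (A[0][0] + B[0][0] = -5 + 4 = -1, A[0][1] + B[1][0] = 5 + -2 = 3, A[0][2] + B[2][0] = 1 + 3 = 4) = -1 (attained at k = 0)
  C[0][1] = min over k of (A[0][0] + B[0][1] = -5 + 5 = 0, A[0][1] + B[1][1] = 5 + -2 = 3, A[0][2] + B[2][1] = 1 + 5 = 6) = 0 (attained at k = 0)
  C[0][2] = min over k of (A[0][0] + B[0][2] = -5 + 0 = -5, A[0][1] + B[1][2] = 5 + 9 = 14, A[0][2] + B[2][2] = 1 + 10 = 11) = -5 (attained at k = 0)
  C[1][0] = min over k of (A[1][0] + B[0][0] = 8 + 4 = 12, A[1][1] + B[1][0] = -1 + -2 = -3, A[1][2] + B[2][0] = 9 + 3 = 12) = -3 (attained at k = 1)
  C[1][1] = min over k of (A[1][0] + B[0][1] = 8 + 5 = 13, A[1][1] + B[1][1] = -1 + -2 = -3, A[1][2] + B[2][1] = 9 + 5 = 14) = -3 (attained at k = 1)
  C[1][2] = min over k of (A[1][0] + B[0][2] = 8 + 0 = 8, A[1][1] + B[1][2] = -1 + 9 = 8, A[1][2] + B[2][2] = 9 + 10 = 19) = 8 (attained at k = 0)
  C[2][0] = min over k of (A[2][0] + B[0][0] = 7 + 4 = 11, A[2][1] + B[1][0] = 2 + -2 = 0, A[2][2] + B[2][0] = 6 + 3 = 9) = 0 (attained at k = 1)
  C[2][1] = min over k of (A[2][0] + B[0][1] = 7 + 5 = 12, A[2][1] + B[1][1] = 2 + -2 = 0, A[2][2] + B[2][1] = 6 + 5 = 11) = 0 (attained at k = 1)
  C[2][2] = min over k of (A[2][0] + B[0][2] = 7 + 0 = 7, A[2][1] + B[1][2] = 2 + 9 = 11, A[2][2] + B[2][2] = 6 + 10 = 16) = 7 (attained at k = 0)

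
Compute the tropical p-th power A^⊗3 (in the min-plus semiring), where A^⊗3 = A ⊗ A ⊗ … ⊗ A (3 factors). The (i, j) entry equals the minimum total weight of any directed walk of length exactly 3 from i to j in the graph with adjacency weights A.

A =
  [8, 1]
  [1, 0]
A^⊗3 =
  [2, 1]
  [1, 0]

Each entry (A^⊗3)_ij equals the minimum over all length-3 walks i = v_0 → v_1 → … → v_3 = j of Σ_t A[v_t][v_{t+1}]. For example, for (i, j) = (0, 1) we minimise over 4 possible intermediate vertex sequences; the minimum is 1, attained along the walk 0 → 1 → 1 → 1.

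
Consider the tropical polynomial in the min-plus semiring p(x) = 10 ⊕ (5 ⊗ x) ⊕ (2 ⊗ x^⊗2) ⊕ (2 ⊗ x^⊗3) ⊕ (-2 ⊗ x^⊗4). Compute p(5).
p(5) = 10

A tropical monomial a ⊗ x^⊗i evaluates to a + i · x. Evaluating each term at x = 5:
  Term 0 contributes 10 + 0 · 5 = 10
  Term 1 contributes 5 + 1 · 5 = 10
  Term 2 contributes 2 + 2 · 5 = 12
  Term 3 contributes 2 + 3 · 5 = 17
  Term 4 contributes -2 + 4 · 5 = 18
p(5) = ⊕ of these = min[10, 10, 12, 17, 18] = 10.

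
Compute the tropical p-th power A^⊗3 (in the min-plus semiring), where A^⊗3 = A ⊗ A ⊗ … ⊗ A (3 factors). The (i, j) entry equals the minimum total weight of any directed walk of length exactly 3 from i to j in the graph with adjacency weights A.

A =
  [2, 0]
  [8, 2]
A^⊗3 =
  [6, 4]
  [12, 6]

Each entry (A^⊗3)_ij equals the minimum over all length-3 walks i = v_0 → v_1 → … → v_3 = j of Σ_t A[v_t][v_{t+1}]. For example, for (i, j) = (0, 1) we minimise over 4 possible intermediate vertex sequences; the minimum is 4, attained along the walk 0 → 0 → 0 → 1.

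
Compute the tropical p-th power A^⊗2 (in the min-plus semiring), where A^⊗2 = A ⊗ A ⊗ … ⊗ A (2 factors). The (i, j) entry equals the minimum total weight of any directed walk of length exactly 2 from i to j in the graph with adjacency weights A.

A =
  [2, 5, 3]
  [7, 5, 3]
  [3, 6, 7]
A^⊗2 =
  [4, 7, 5]
  [6, 9, 8]
  [5, 8, 6]

Each entry (A^⊗2)_ij equals the minimum over all length-2 walks i = v_0 → v_1 → … → v_2 = j of Σ_t A[v_t][v_{t+1}]. For example, for (i, j) = (0, 2) we minimise over 3 possible intermediate vertex sequences; the minimum is 5, attained along the walk 0 → 0 → 2.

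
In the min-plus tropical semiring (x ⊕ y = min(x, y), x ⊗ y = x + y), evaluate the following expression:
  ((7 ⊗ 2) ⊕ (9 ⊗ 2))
((7 ⊗ 2) ⊕ (9 ⊗ 2)) = 9

Expand innermost to outermost. Recall ⊕ takes the minimum of its arguments and ⊗ takes their sum. Working out the expression ((7 ⊗ 2) ⊕ (9 ⊗ 2)) gives 9.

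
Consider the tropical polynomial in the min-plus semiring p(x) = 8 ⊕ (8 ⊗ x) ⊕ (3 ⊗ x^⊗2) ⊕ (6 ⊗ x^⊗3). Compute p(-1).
p(-1) = 1

A tropical monomial a ⊗ x^⊗i evaluates to a + i · x. Evaluating each term at x = -1:
  Term 0 contributes 8 + 0 · -1 = 8
  Term 1 contributes 8 + 1 · -1 = 7
  Term 2 contributes 3 + 2 · -1 = 1
  Term 3 contributes 6 + 3 · -1 = 3
p(-1) = ⊕ of these = min[8, 7, 1, 3] = 1.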